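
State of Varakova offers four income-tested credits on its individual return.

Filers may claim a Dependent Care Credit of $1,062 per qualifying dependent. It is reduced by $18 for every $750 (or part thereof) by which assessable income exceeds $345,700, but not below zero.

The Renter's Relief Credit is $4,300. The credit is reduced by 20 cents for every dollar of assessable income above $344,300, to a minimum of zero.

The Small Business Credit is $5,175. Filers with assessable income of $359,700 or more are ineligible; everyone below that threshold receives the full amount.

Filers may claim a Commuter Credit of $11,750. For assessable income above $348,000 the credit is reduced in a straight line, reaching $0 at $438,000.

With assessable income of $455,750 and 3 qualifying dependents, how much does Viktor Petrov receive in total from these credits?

Dependent Care Credit: base = 3 × $1,062 = $3,186. income exceeds $345,700 by $110,050, which is 147 full-or-partial $750 increments; reduction = 147 × $18 = $2,646, leaving $540.
Renter's Relief Credit: 20% of the $111,450 excess over $344,300 is $22,290 ≥ base, so the credit is $0.
Small Business Credit: $455,750 meets or exceeds the $359,700 cutoff, so the credit is $0.
Commuter Credit: $455,750 is at or above $438,000, so the credit is $0.
Total: $540 + $0 + $0 + $0 = $540.

$540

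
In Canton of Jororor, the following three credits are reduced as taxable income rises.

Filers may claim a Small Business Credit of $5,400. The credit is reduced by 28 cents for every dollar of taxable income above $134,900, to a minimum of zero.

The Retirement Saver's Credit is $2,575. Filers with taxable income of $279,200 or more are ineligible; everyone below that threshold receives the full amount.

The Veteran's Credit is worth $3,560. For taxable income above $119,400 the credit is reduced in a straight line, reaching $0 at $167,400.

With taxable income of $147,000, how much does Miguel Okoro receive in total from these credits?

Small Business Credit: 28% of the $12,100 excess over $134,900 is $3,388; credit = $5,400 − $3,388 = $2,012.
Retirement Saver's Credit: $147,000 is below the $279,200 cutoff, so the full $2,575 applies.
Veteran's Credit: $147,000 is $27,600 into a $48,000 phase-out range, leaving 20,400/48,000 of the credit: $3,560 × 20,400/48,000 = $1,513.
Total: $2,012 + $2,575 + $1,513 = $6,100.

$6,100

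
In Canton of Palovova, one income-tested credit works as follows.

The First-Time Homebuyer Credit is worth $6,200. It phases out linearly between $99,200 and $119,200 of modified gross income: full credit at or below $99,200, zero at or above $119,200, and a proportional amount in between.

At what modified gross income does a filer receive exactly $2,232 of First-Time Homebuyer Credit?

$112,000

$2,232 is 2,232/6,200 of the full $6,200, so 3,968/6,200 of the $20,000 range has been used: income = $99,200 + $20,000 × 3,968/6,200 = $112,000.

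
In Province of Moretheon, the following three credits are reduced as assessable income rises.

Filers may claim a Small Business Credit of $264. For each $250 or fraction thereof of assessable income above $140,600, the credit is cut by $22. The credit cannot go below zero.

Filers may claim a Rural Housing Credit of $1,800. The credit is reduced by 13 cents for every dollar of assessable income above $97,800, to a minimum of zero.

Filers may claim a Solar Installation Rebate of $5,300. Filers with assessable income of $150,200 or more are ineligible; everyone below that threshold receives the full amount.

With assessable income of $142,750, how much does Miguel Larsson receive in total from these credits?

Small Business Credit: income exceeds $140,600 by $2,150, which is 9 full-or-partial $250 increments; reduction = 9 × $22 = $198, leaving $66.
Rural Housing Credit: 13% of the $44,950 excess over $97,800 is $5,843.50 ≥ base, so the credit is $0.
Solar Installation Rebate: $142,750 is below the $150,200 cutoff, so the full $5,300 applies.
Total: $66 + $0 + $5,300 = $5,366.

$5,366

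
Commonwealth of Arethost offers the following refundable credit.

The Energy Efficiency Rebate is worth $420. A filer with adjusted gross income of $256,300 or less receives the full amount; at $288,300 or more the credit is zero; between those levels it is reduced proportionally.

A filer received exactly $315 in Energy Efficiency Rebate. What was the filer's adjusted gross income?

$315 is 315/420 of the full $420, so 105/420 of the $32,000 range has been used: income = $256,300 + $32,000 × 105/420 = $264,300.

$264,300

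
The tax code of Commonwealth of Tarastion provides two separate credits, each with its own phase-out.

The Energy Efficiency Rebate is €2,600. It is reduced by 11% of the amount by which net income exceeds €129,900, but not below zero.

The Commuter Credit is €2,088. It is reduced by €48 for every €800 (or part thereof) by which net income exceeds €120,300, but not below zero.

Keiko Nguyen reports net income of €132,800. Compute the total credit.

€3,601

Energy Efficiency Rebate: 11% of the €2,900 excess over €129,900 is €319; credit = €2,600 − €319 = €2,281.
Commuter Credit: income exceeds €120,300 by €12,500, which is 16 full-or-partial €800 increments; reduction = 16 × €48 = €768, leaving €1,320.
Total: €2,281 + €1,320 = €3,601.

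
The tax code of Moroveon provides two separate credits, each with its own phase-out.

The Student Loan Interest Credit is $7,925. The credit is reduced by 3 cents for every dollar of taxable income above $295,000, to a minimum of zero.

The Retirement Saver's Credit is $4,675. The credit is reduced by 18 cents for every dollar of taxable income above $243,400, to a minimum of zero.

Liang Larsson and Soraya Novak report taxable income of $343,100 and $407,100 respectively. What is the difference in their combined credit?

Liang ($343,100): Student Loan Interest Credit: 3% of the $48,100 excess over $295,000 is $1,443; credit = $7,925 − $1,443 = $6,482. Retirement Saver's Credit: 18% of the $99,700 excess over $243,400 is $17,946 ≥ base, so the credit is $0. total $6,482 + $0 = $6,482
Soraya ($407,100): Student Loan Interest Credit: 3% of the $112,100 excess over $295,000 is $3,363; credit = $7,925 − $3,363 = $4,562. Retirement Saver's Credit: 18% of the $163,700 excess over $243,400 is $29,466 ≥ base, so the credit is $0. total $4,562 + $0 = $4,562
Difference: |$6,482 − $4,562| = $1,920.

$1,920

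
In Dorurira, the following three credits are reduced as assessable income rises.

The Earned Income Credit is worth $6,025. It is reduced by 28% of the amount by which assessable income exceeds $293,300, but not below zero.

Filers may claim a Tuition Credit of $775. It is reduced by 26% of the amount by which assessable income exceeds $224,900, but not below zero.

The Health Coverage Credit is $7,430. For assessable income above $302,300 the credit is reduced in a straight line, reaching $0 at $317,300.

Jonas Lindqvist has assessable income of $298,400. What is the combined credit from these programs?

Earned Income Credit: 28% of the $5,100 excess over $293,300 is $1,428; credit = $6,025 − $1,428 = $4,597.
Tuition Credit: 26% of the $73,500 excess over $224,900 is $19,110 ≥ base, so the credit is $0.
Health Coverage Credit: $298,400 is at or below the $302,300 threshold, so the full $7,430 applies.
Total: $4,597 + $0 + $7,430 = $12,027.

$12,027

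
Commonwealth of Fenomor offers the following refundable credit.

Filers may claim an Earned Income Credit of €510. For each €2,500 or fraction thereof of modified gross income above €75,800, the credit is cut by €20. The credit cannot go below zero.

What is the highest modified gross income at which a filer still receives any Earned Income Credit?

After 25 increments the reduction is 25 × €20 = €500, leaving €10; one more increment wipes it out. Increment 25 ends at excess 25 × €2,500 = €62,500, so the highest qualifying income is €75,800 + €62,500 = €138,300.

€138,300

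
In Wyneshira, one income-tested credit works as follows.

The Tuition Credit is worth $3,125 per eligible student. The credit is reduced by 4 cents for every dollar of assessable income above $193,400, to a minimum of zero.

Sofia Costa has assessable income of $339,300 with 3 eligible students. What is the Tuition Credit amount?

Tuition Credit: base = 3 × $3,125 = $9,375. 4% of the $145,900 excess over $193,400 is $5,836; credit = $9,375 − $5,836 = $3,539.

$3,539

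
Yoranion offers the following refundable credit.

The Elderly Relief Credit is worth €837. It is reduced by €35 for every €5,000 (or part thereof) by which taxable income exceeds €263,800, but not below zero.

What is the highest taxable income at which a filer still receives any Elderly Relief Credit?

After 23 increments the reduction is 23 × €35 = €805, leaving €32; one more increment wipes it out. Increment 23 ends at excess 23 × €5,000 = €115,000, so the highest qualifying income is €263,800 + €115,000 = €378,800.

€378,800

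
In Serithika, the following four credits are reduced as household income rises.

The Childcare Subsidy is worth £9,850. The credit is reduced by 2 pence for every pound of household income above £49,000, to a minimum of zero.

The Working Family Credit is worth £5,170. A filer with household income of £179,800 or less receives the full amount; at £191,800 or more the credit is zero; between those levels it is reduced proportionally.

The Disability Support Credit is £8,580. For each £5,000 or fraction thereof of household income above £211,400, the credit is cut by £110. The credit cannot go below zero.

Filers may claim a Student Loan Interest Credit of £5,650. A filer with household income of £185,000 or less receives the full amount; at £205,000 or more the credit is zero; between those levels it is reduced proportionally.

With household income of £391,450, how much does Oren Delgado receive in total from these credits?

Childcare Subsidy: 2% of the £342,450 excess over £49,000 is £6,849; credit = £9,850 − £6,849 = £3,001.
Working Family Credit: £391,450 is at or above £191,800, so the credit is £0.
Disability Support Credit: income exceeds £211,400 by £180,050, which is 37 full-or-partial £5,000 increments; reduction = 37 × £110 = £4,070, leaving £4,510.
Student Loan Interest Credit: £391,450 is at or above £205,000, so the credit is £0.
Total: £3,001 + £0 + £4,510 + £0 = £7,511.

£7,511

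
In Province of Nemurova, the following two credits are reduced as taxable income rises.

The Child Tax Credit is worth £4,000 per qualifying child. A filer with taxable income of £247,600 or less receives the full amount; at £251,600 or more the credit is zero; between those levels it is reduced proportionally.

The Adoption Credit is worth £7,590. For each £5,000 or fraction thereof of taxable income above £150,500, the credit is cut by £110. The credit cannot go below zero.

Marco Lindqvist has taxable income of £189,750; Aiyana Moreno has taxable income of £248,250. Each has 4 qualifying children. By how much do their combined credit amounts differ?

Marco (£189,750): Child Tax Credit: base = 4 × £4,000 = £16,000. £189,750 is at or below the £247,600 threshold, so the full £16,000 applies. Adoption Credit: income exceeds £150,500 by £39,250, which is 8 full-or-partial £5,000 increments; reduction = 8 × £110 = £880, leaving £6,710. total £16,000 + £6,710 = £22,710
Aiyana (£248,250): Child Tax Credit: base = 4 × £4,000 = £16,000. £248,250 is £650 into a £4,000 phase-out range, leaving 3,350/4,000 of the credit: £16,000 × 3,350/4,000 = £13,400. Adoption Credit: income exceeds £150,500 by £97,750, which is 20 full-or-partial £5,000 increments; reduction = 20 × £110 = £2,200, leaving £5,390. total £13,400 + £5,390 = £18,790
Difference: |£22,710 − £18,790| = £3,920.

£3,920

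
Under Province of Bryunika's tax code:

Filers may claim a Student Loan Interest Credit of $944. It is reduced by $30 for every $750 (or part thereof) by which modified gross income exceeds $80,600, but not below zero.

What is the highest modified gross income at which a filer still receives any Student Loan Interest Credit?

$103,850

After 31 increments the reduction is 31 × $30 = $930, leaving $14; one more increment wipes it out. Increment 31 ends at excess 31 × $750 = $23,250, so the highest qualifying income is $80,600 + $23,250 = $103,850.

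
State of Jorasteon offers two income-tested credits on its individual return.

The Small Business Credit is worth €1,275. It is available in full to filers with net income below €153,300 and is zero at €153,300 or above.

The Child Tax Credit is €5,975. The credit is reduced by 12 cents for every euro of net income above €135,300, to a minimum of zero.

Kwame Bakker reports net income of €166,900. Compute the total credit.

Small Business Credit: €166,900 meets or exceeds the €153,300 cutoff, so the credit is €0.
Child Tax Credit: 12% of the €31,600 excess over €135,300 is €3,792; credit = €5,975 − €3,792 = €2,183.
Total: €0 + €2,183 = €2,183.

€2,183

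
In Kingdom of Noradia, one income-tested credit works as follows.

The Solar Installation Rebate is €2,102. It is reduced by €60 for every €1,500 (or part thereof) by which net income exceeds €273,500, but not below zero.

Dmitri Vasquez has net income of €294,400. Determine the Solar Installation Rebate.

€1,262

Solar Installation Rebate: income exceeds €273,500 by €20,900, which is 14 full-or-partial €1,500 increments; reduction = 14 × €60 = €840, leaving €1,262.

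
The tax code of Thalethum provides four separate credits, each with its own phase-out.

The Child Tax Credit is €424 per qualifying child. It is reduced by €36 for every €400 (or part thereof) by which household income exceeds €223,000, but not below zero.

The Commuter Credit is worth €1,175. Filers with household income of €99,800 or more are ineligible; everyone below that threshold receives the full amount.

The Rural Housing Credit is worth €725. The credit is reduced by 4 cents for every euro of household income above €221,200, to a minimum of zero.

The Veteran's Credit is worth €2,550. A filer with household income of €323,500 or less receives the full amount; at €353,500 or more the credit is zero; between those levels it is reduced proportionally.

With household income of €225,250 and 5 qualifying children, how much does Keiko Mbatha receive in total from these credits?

€5,017

Child Tax Credit: base = 5 × €424 = €2,120. income exceeds €223,000 by €2,250, which is 6 full-or-partial €400 increments; reduction = 6 × €36 = €216, leaving €1,904.
Commuter Credit: €225,250 meets or exceeds the €99,800 cutoff, so the credit is €0.
Rural Housing Credit: 4% of the €4,050 excess over €221,200 is €162; credit = €725 − €162 = €563.
Veteran's Credit: €225,250 is at or below the €323,500 threshold, so the full €2,550 applies.
Total: €1,904 + €0 + €563 + €2,550 = €5,017.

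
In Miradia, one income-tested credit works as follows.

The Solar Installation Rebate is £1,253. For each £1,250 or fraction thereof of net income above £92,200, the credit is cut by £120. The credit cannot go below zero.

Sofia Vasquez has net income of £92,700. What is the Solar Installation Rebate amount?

Solar Installation Rebate: income exceeds £92,200 by £500, which is 1 full-or-partial £1,250 increment; reduction = 1 × £120 = £120, leaving £1,133.

£1,133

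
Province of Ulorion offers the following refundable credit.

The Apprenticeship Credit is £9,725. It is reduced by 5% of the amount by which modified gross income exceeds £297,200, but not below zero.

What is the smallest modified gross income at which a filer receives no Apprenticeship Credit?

£491,700

The credit falls by 5% of each pound above £297,200, so it reaches zero when the excess is £9,725 / 5% = £194,500: income = £297,200 + £194,500 = £491,700.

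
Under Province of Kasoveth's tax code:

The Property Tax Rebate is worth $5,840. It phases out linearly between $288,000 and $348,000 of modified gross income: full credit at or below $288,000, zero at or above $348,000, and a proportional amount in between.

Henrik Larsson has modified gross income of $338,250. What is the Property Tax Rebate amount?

Property Tax Rebate: $338,250 is $50,250 into a $60,000 phase-out range, leaving 9,750/60,000 of the credit: $5,840 × 9,750/60,000 = $949.

$949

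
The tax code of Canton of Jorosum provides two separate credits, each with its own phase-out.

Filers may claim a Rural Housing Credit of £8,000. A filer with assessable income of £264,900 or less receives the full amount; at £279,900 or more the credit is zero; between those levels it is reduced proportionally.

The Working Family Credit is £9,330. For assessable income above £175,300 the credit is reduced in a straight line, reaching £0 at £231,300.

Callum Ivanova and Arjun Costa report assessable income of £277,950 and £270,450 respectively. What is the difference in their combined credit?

Callum (£277,950): Rural Housing Credit: £277,950 is £13,050 into a £15,000 phase-out range, leaving 1,950/15,000 of the credit: £8,000 × 1,950/15,000 = £1,040. Working Family Credit: £277,950 is at or above £231,300, so the credit is £0. total £1,040 + £0 = £1,040
Arjun (£270,450): Rural Housing Credit: £270,450 is £5,550 into a £15,000 phase-out range, leaving 9,450/15,000 of the credit: £8,000 × 9,450/15,000 = £5,040. Working Family Credit: £270,450 is at or above £231,300, so the credit is £0. total £5,040 + £0 = £5,040
Difference: |£1,040 − £5,040| = £4,000.

£4,000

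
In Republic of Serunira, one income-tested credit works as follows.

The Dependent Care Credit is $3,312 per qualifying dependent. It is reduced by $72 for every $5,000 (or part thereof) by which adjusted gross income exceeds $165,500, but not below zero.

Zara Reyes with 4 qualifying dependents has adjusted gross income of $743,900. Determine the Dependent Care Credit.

$4,896

Dependent Care Credit: base = 4 × $3,312 = $13,248. income exceeds $165,500 by $578,400, which is 116 full-or-partial $5,000 increments; reduction = 116 × $72 = $8,352, leaving $4,896.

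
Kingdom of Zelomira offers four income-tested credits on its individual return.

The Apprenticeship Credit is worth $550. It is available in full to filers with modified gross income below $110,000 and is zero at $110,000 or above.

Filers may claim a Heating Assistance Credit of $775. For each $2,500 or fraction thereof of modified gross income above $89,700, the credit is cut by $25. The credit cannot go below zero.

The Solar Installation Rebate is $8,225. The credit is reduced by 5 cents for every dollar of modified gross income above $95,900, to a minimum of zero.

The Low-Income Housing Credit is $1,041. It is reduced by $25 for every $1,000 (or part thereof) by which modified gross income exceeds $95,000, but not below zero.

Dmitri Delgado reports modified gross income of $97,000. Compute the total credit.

$10,411

Apprenticeship Credit: $97,000 is below the $110,000 cutoff, so the full $550 applies.
Heating Assistance Credit: income exceeds $89,700 by $7,300, which is 3 full-or-partial $2,500 increments; reduction = 3 × $25 = $75, leaving $700.
Solar Installation Rebate: 5% of the $1,100 excess over $95,900 is $55; credit = $8,225 − $55 = $8,170.
Low-Income Housing Credit: income exceeds $95,000 by $2,000, which is 2 full-or-partial $1,000 increments; reduction = 2 × $25 = $50, leaving $991.
Total: $550 + $700 + $8,170 + $991 = $10,411.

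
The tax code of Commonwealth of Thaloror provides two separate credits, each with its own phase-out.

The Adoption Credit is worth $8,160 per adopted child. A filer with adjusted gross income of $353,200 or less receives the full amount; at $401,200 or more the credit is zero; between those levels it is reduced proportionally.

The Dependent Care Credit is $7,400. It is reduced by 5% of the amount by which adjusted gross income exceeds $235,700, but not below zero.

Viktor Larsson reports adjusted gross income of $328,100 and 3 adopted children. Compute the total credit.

$27,260

Adoption Credit: base = 3 × $8,160 = $24,480. $328,100 is at or below the $353,200 threshold, so the full $24,480 applies.
Dependent Care Credit: 5% of the $92,400 excess over $235,700 is $4,620; credit = $7,400 − $4,620 = $2,780.
Total: $24,480 + $2,780 = $27,260.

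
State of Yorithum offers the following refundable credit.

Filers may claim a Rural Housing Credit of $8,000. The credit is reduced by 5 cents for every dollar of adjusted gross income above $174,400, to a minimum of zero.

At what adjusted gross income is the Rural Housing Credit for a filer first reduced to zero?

$334,400

The credit falls by 5% of each dollar above $174,400, so it reaches zero when the excess is $8,000 / 5% = $160,000: income = $174,400 + $160,000 = $334,400.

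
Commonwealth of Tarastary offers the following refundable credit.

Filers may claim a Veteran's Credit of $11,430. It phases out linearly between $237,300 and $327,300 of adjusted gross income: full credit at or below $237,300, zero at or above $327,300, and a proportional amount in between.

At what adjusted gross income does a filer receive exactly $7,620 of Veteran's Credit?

$7,620 is 7,620/11,430 of the full $11,430, so 3,810/11,430 of the $90,000 range has been used: income = $237,300 + $90,000 × 3,810/11,430 = $267,300.

$267,300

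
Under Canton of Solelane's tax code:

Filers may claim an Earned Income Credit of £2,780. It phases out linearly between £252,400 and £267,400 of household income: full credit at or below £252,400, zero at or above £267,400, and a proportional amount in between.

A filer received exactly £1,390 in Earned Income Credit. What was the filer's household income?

£259,900

£1,390 is 1,390/2,780 of the full £2,780, so 1,390/2,780 of the £15,000 range has been used: income = £252,400 + £15,000 × 1,390/2,780 = £259,900.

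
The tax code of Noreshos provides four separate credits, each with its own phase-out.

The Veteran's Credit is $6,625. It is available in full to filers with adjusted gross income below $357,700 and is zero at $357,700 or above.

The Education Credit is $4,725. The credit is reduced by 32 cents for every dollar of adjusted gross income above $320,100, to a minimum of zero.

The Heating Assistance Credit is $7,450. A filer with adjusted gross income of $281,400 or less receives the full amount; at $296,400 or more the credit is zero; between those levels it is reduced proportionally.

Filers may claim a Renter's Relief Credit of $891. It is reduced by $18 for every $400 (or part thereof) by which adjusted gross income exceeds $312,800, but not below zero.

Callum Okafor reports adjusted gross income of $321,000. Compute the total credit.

$11,575

Veteran's Credit: $321,000 is below the $357,700 cutoff, so the full $6,625 applies.
Education Credit: 32% of the $900 excess over $320,100 is $288; credit = $4,725 − $288 = $4,437.
Heating Assistance Credit: $321,000 is at or above $296,400, so the credit is $0.
Renter's Relief Credit: income exceeds $312,800 by $8,200, which is 21 full-or-partial $400 increments; reduction = 21 × $18 = $378, leaving $513.
Total: $6,625 + $4,437 + $0 + $513 = $11,575.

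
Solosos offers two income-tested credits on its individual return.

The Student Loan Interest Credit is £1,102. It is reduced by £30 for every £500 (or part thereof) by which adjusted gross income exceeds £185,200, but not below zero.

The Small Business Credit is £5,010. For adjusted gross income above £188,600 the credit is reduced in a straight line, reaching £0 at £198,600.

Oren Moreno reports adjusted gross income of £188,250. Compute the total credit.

Student Loan Interest Credit: income exceeds £185,200 by £3,050, which is 7 full-or-partial £500 increments; reduction = 7 × £30 = £210, leaving £892.
Small Business Credit: £188,250 is at or below the £188,600 threshold, so the full £5,010 applies.
Total: £892 + £5,010 = £5,902.

£5,902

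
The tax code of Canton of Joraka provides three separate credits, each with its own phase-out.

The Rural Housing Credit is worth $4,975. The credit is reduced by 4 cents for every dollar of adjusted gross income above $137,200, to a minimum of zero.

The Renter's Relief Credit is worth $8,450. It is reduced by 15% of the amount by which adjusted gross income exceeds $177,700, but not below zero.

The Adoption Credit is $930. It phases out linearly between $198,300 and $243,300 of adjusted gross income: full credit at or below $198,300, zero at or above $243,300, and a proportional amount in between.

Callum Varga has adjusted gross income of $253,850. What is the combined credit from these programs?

$309

Rural Housing Credit: 4% of the $116,650 excess over $137,200 is $4,666; credit = $4,975 − $4,666 = $309.
Renter's Relief Credit: 15% of the $76,150 excess over $177,700 is $11,422.50 ≥ base, so the credit is $0.
Adoption Credit: $253,850 is at or above $243,300, so the credit is $0.
Total: $309 + $0 + $0 = $309.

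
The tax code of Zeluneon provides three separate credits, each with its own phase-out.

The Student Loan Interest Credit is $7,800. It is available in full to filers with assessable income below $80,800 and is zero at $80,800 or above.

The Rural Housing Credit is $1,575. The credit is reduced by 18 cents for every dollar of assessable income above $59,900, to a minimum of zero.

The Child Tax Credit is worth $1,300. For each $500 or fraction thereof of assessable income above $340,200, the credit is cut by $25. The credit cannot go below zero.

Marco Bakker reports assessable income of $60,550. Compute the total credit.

$10,558

Student Loan Interest Credit: $60,550 is below the $80,800 cutoff, so the full $7,800 applies.
Rural Housing Credit: 18% of the $650 excess over $59,900 is $117; credit = $1,575 − $117 = $1,458.
Child Tax Credit: $60,550 is at or below the $340,200 threshold, so the full $1,300 applies.
Total: $7,800 + $1,458 + $1,300 = $10,558.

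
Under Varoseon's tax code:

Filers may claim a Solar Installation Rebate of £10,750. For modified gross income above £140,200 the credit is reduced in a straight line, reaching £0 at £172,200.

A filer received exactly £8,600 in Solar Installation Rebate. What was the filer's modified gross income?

£146,600

£8,600 is 8,600/10,750 of the full £10,750, so 2,150/10,750 of the £32,000 range has been used: income = £140,200 + £32,000 × 2,150/10,750 = £146,600.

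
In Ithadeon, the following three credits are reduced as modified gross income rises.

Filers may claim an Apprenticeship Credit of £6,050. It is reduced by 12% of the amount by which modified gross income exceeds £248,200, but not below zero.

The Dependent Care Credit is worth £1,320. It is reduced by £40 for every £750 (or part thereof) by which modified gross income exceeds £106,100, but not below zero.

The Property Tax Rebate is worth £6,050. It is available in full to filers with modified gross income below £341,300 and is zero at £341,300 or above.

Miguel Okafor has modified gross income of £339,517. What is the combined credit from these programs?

Apprenticeship Credit: 12% of the £91,317 excess over £248,200 is £10,958.04 ≥ base, so the credit is £0.
Dependent Care Credit: income exceeds £106,100 by £233,417 → 312 increments × £40 = £12,480 ≥ base, so the credit is £0.
Property Tax Rebate: £339,517 is below the £341,300 cutoff, so the full £6,050 applies.
Total: £0 + £0 + £6,050 = £6,050.

£6,050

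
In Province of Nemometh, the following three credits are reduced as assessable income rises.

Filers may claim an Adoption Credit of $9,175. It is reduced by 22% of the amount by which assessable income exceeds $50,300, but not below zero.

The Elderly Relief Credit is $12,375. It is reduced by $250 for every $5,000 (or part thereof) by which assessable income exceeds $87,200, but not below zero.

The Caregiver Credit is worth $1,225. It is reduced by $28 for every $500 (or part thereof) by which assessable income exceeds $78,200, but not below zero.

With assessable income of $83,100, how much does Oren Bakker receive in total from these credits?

Adoption Credit: 22% of the $32,800 excess over $50,300 is $7,216; credit = $9,175 − $7,216 = $1,959.
Elderly Relief Credit: $83,100 is at or below the $87,200 threshold, so the full $12,375 applies.
Caregiver Credit: income exceeds $78,200 by $4,900, which is 10 full-or-partial $500 increments; reduction = 10 × $28 = $280, leaving $945.
Total: $1,959 + $12,375 + $945 = $15,279.

$15,279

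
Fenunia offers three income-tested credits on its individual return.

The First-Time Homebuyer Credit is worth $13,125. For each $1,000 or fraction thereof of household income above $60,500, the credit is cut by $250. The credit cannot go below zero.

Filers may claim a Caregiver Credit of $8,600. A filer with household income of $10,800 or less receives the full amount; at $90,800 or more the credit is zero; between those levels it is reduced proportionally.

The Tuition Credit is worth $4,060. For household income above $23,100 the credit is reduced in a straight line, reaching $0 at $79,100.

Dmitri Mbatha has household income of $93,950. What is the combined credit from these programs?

$4,625

First-Time Homebuyer Credit: income exceeds $60,500 by $33,450, which is 34 full-or-partial $1,000 increments; reduction = 34 × $250 = $8,500, leaving $4,625.
Caregiver Credit: $93,950 is at or above $90,800, so the credit is $0.
Tuition Credit: $93,950 is at or above $79,100, so the credit is $0.
Total: $4,625 + $0 + $0 = $4,625.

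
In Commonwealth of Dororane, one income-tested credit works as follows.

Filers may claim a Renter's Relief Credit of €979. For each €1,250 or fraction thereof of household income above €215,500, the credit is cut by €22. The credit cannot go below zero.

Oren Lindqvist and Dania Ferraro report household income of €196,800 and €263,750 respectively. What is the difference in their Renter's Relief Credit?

€858

Oren (€196,800): Renter's Relief Credit: €196,800 is at or below the €215,500 threshold, so the full €979 applies.
Dania (€263,750): Renter's Relief Credit: income exceeds €215,500 by €48,250, which is 39 full-or-partial €1,250 increments; reduction = 39 × €22 = €858, leaving €121.
Difference: |€979 − €121| = €858.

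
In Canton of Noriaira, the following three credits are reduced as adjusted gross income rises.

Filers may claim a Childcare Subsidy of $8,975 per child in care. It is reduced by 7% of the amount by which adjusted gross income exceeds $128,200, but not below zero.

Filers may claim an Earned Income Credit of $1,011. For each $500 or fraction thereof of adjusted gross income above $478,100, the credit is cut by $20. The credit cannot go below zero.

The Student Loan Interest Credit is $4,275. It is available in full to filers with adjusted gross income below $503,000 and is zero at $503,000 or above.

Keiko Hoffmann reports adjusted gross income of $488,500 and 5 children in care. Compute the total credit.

$24,520

Childcare Subsidy: base = 5 × $8,975 = $44,875. 7% of the $360,300 excess over $128,200 is $25,221; credit = $44,875 − $25,221 = $19,654.
Earned Income Credit: income exceeds $478,100 by $10,400, which is 21 full-or-partial $500 increments; reduction = 21 × $20 = $420, leaving $591.
Student Loan Interest Credit: $488,500 is below the $503,000 cutoff, so the full $4,275 applies.
Total: $19,654 + $591 + $4,275 = $24,520.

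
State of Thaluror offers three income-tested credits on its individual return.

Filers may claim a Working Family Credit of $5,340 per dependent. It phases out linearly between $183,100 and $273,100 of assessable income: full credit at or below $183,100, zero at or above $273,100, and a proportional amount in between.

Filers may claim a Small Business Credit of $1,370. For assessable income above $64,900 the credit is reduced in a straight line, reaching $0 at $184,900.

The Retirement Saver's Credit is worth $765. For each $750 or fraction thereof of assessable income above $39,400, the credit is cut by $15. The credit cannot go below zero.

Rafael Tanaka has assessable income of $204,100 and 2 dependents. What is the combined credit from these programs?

Working Family Credit: base = 2 × $5,340 = $10,680. $204,100 is $21,000 into a $90,000 phase-out range, leaving 69,000/90,000 of the credit: $10,680 × 69,000/90,000 = $8,188.
Small Business Credit: $204,100 is at or above $184,900, so the credit is $0.
Retirement Saver's Credit: income exceeds $39,400 by $164,700 → 220 increments × $15 = $3,300 ≥ base, so the credit is $0.
Total: $8,188 + $0 + $0 = $8,188.

$8,188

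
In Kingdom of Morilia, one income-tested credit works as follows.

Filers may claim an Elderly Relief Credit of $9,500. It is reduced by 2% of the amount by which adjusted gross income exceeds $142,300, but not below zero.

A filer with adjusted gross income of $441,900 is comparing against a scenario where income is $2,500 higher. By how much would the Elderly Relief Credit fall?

$50

At $441,900 — 2% of the $299,600 excess over $142,300 is $5,992; credit = $9,500 − $5,992 = $3,508.
At $444,400 — 2% of the $302,100 excess over $142,300 is $6,042; credit = $9,500 − $6,042 = $3,458.
Lost: $3,508 − $3,458 = $50.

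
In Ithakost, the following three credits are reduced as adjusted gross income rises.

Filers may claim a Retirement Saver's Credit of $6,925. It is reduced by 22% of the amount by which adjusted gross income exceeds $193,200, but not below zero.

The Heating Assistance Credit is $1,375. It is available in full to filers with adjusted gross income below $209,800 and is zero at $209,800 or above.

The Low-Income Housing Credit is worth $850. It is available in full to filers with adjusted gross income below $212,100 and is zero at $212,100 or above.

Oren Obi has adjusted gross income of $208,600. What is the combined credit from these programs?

$5,762

Retirement Saver's Credit: 22% of the $15,400 excess over $193,200 is $3,388; credit = $6,925 − $3,388 = $3,537.
Heating Assistance Credit: $208,600 is below the $209,800 cutoff, so the full $1,375 applies.
Low-Income Housing Credit: $208,600 is below the $212,100 cutoff, so the full $850 applies.
Total: $3,537 + $1,375 + $850 = $5,762.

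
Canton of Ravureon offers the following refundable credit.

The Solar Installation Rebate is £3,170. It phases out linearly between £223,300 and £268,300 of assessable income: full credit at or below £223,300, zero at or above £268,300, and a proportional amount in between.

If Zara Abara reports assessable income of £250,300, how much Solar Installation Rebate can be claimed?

Solar Installation Rebate: £250,300 is £27,000 into a £45,000 phase-out range, leaving 18,000/45,000 of the credit: £3,170 × 18,000/45,000 = £1,268.

£1,268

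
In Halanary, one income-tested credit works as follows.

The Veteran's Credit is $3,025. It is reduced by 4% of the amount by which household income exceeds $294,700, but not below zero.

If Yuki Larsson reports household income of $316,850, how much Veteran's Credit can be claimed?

Veteran's Credit: 4% of the $22,150 excess over $294,700 is $886; credit = $3,025 − $886 = $2,139.

$2,139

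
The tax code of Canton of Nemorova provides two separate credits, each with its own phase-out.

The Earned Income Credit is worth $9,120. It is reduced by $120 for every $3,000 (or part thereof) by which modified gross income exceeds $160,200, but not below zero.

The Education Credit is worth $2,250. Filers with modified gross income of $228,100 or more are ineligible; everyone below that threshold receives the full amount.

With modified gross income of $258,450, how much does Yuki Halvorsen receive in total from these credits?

Earned Income Credit: income exceeds $160,200 by $98,250, which is 33 full-or-partial $3,000 increments; reduction = 33 × $120 = $3,960, leaving $5,160.
Education Credit: $258,450 meets or exceeds the $228,100 cutoff, so the credit is $0.
Total: $5,160 + $0 = $5,160.

$5,160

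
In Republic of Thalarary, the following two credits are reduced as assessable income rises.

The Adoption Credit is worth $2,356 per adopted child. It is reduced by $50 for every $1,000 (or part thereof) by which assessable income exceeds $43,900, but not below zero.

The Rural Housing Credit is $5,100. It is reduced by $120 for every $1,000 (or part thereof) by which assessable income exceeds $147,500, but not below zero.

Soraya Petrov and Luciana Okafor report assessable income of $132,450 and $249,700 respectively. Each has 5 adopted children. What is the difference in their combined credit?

Soraya ($132,450): Adoption Credit: base = 5 × $2,356 = $11,780. income exceeds $43,900 by $88,550, which is 89 full-or-partial $1,000 increments; reduction = 89 × $50 = $4,450, leaving $7,330. Rural Housing Credit: $132,450 is at or below the $147,500 threshold, so the full $5,100 applies. total $7,330 + $5,100 = $12,430
Luciana ($249,700): Adoption Credit: base = 5 × $2,356 = $11,780. income exceeds $43,900 by $205,800, which is 206 full-or-partial $1,000 increments; reduction = 206 × $50 = $10,300, leaving $1,480. Rural Housing Credit: income exceeds $147,500 by $102,200 → 103 increments × $120 = $12,360 ≥ base, so the credit is $0. total $1,480 + $0 = $1,480
Difference: |$12,430 − $1,480| = $10,950.

$10,950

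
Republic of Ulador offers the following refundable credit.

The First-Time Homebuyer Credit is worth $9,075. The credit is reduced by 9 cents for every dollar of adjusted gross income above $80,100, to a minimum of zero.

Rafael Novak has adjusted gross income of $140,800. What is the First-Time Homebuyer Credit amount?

First-Time Homebuyer Credit: 9% of the $60,700 excess over $80,100 is $5,463; credit = $9,075 − $5,463 = $3,612.

$3,612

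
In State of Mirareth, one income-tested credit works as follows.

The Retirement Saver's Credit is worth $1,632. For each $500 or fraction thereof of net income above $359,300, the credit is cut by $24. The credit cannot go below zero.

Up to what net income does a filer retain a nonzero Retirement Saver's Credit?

$392,800

After 67 increments the reduction is 67 × $24 = $1,608, leaving $24; one more increment wipes it out. Increment 67 ends at excess 67 × $500 = $33,500, so the highest qualifying income is $359,300 + $33,500 = $392,800.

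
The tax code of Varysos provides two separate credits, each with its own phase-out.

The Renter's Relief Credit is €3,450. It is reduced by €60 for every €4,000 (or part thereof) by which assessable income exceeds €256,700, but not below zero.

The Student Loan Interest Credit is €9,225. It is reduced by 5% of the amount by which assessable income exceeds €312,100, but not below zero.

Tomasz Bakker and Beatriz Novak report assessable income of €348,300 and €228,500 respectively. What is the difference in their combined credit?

€3,190

Tomasz (€348,300): Renter's Relief Credit: income exceeds €256,700 by €91,600, which is 23 full-or-partial €4,000 increments; reduction = 23 × €60 = €1,380, leaving €2,070. Student Loan Interest Credit: 5% of the €36,200 excess over €312,100 is €1,810; credit = €9,225 − €1,810 = €7,415. total €2,070 + €7,415 = €9,485
Beatriz (€228,500): Renter's Relief Credit: €228,500 is at or below the €256,700 threshold, so the full €3,450 applies. Student Loan Interest Credit: €228,500 is at or below the €312,100 threshold, so the full €9,225 applies. total €3,450 + €9,225 = €12,675
Difference: |€9,485 − €12,675| = €3,190.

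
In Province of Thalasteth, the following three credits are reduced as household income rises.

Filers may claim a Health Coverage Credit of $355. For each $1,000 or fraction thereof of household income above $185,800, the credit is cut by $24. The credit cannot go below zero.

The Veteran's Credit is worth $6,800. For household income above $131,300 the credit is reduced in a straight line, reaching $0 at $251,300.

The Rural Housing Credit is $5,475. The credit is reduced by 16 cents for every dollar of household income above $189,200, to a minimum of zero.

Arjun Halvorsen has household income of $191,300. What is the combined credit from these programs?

$8,750

Health Coverage Credit: income exceeds $185,800 by $5,500, which is 6 full-or-partial $1,000 increments; reduction = 6 × $24 = $144, leaving $211.
Veteran's Credit: $191,300 is $60,000 into a $120,000 phase-out range, leaving 60,000/120,000 of the credit: $6,800 × 60,000/120,000 = $3,400.
Rural Housing Credit: 16% of the $2,100 excess over $189,200 is $336; credit = $5,475 − $336 = $5,139.
Total: $211 + $3,400 + $5,139 = $8,750.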